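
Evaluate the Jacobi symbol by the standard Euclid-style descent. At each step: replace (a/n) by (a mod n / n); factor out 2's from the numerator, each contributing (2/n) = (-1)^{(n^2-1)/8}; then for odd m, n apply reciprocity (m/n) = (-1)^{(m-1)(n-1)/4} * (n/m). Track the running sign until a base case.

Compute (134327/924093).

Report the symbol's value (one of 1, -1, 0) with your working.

-1

flip (134327/924093) -> (924093/134327): both odd, 134327 mod 4 = 3, 924093 mod 4 = 1, so the flip contributes +1; sign now +1
(924093/134327): 924093 mod 134327 = 118131, so (924093/134327) = (118131/134327)
flip (118131/134327) -> (134327/118131): both odd, 118131 mod 4 = 3, 134327 mod 4 = 3, so the flip contributes -1; sign now -1
(134327/118131): 134327 mod 118131 = 16196, so (134327/118131) = (16196/118131)
factor out 2^2: 16196 = 2^2·4049; with 118131 mod 8 = 3, (2/118131) = -1; sign now -1; continue with (4049/118131)
flip (4049/118131) -> (118131/4049): both odd, 4049 mod 4 = 1, 118131 mod 4 = 3, so the flip contributes +1; sign now -1
(118131/4049): 118131 mod 4049 = 710, so (118131/4049) = (710/4049)
factor out 2^1: 710 = 2^1·355; with 4049 mod 8 = 1, (2/4049) = +1; sign now -1; continue with (355/4049)
flip (355/4049) -> (4049/355): both odd, 355 mod 4 = 3, 4049 mod 4 = 1, so the flip contributes +1; sign now -1
(4049/355): 4049 mod 355 = 144, so (4049/355) = (144/355)
factor out 2^4: 144 = 2^4·9; with 355 mod 8 = 3, (2/355) = -1; sign now -1; continue with (9/355)
flip (9/355) -> (355/9): both odd, 9 mod 4 = 1, 355 mod 4 = 3, so the flip contributes +1; sign now -1
(355/9): 355 mod 9 = 4, so (355/9) = (4/9)
factor out 2^2: 4 = 2^2·1; with 9 mod 8 = 1, (2/9) = +1; sign now -1; continue with (1/9)
reached (1/9) = 1, so the symbol is -1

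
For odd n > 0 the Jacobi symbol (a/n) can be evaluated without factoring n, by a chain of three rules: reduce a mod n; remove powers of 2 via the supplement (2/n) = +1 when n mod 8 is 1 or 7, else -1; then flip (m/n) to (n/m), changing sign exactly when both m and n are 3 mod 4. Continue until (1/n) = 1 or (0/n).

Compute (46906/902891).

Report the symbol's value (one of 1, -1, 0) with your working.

factor out 2^1: 46906 = 2^1·23453; with 902891 mod 8 = 3, (2/902891) = -1; sign now -1; continue with (23453/902891)
flip (23453/902891) -> (902891/23453): both odd, 23453 mod 4 = 1, 902891 mod 4 = 3, so the flip contributes +1; sign now -1
(902891/23453): 902891 mod 23453 = 11677, so (902891/23453) = (11677/23453)
flip (11677/23453) -> (23453/11677): both odd, 11677 mod 4 = 1, 23453 mod 4 = 1, so the flip contributes +1; sign now -1
(23453/11677): 23453 mod 11677 = 99, so (23453/11677) = (99/11677)
flip (99/11677) -> (11677/99): both odd, 99 mod 4 = 3, 11677 mod 4 = 1, so the flip contributes +1; sign now -1
(11677/99): 11677 mod 99 = 94, so (11677/99) = (94/99)
factor out 2^1: 94 = 2^1·47; with 99 mod 8 = 3, (2/99) = -1; sign now +1; continue with (47/99)
flip (47/99) -> (99/47): both odd, 47 mod 4 = 3, 99 mod 4 = 3, so the flip contributes -1; sign now -1
(99/47): 99 mod 47 = 5, so (99/47) = (5/47)
flip (5/47) -> (47/5): both odd, 5 mod 4 = 1, 47 mod 4 = 3, so the flip contributes +1; sign now -1
(47/5): 47 mod 5 = 2, so (47/5) = (2/5)
factor out 2^1: 2 = 2^1·1; with 5 mod 8 = 5, (2/5) = -1; sign now +1; continue with (1/5)
reached (1/5) = 1, so the symbol is +1

1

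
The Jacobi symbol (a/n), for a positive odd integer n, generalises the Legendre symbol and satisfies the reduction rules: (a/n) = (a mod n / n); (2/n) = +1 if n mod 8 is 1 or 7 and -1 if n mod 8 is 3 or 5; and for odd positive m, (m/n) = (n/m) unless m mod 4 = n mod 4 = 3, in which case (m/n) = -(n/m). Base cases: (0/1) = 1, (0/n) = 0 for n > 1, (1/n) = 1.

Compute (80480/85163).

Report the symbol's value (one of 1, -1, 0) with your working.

-1

factor out 2^5: 80480 = 2^5·2515; with 85163 mod 8 = 3, (2/85163) = -1; sign now -1; continue with (2515/85163)
flip (2515/85163) -> (85163/2515): both odd, 2515 mod 4 = 3, 85163 mod 4 = 3, so the flip contributes -1; sign now +1
(85163/2515): 85163 mod 2515 = 2168, so (85163/2515) = (2168/2515)
factor out 2^3: 2168 = 2^3·271; with 2515 mod 8 = 3, (2/2515) = -1; sign now -1; continue with (271/2515)
flip (271/2515) -> (2515/271): both odd, 271 mod 4 = 3, 2515 mod 4 = 3, so the flip contributes -1; sign now +1
(2515/271): 2515 mod 271 = 76, so (2515/271) = (76/271)
factor out 2^2: 76 = 2^2·19; with 271 mod 8 = 7, (2/271) = +1; sign now +1; continue with (19/271)
flip (19/271) -> (271/19): both odd, 19 mod 4 = 3, 271 mod 4 = 3, so the flip contributes -1; sign now -1
(271/19): 271 mod 19 = 5, so (271/19) = (5/19)
flip (5/19) -> (19/5): both odd, 5 mod 4 = 1, 19 mod 4 = 3, so the flip contributes +1; sign now -1
(19/5): 19 mod 5 = 4, so (19/5) = (4/5)
factor out 2^2: 4 = 2^2·1; with 5 mod 8 = 5, (2/5) = -1; sign now -1; continue with (1/5)
reached (1/5) = 1, so the symbol is -1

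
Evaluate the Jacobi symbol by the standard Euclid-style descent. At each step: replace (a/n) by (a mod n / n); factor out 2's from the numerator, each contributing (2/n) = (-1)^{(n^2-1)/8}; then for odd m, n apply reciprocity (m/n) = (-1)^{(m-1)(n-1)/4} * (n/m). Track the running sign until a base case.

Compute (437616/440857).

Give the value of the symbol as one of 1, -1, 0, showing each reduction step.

1

437616 = 2^4·27351; (2/440857) = +1 since 440857 mod 8 = 1, so (437616/440857) = (+1)^4·(27351/440857); sign now +1
reciprocity: (27351/440857) = +1·(440857/27351) since 27351 mod 4 = 3, 440857 mod 4 = 1; sign now +1
(440857/27351) = (3241/27351)   [reduce mod 27351]
reciprocity: (3241/27351) = +1·(27351/3241) since 3241 mod 4 = 1, 27351 mod 4 = 3; sign now +1
(27351/3241) = (1423/3241)   [reduce mod 3241]
reciprocity: (1423/3241) = +1·(3241/1423) since 1423 mod 4 = 3, 3241 mod 4 = 1; sign now +1
(3241/1423) = (395/1423)   [reduce mod 1423]
reciprocity: (395/1423) = -1·(1423/395) since 395 mod 4 = 3, 1423 mod 4 = 3; sign now -1
(1423/395) = (238/395)   [reduce mod 395]
238 = 2^1·119; (2/395) = -1 since 395 mod 8 = 3, so (238/395) = (-1)^1·(119/395); sign now +1
reciprocity: (119/395) = -1·(395/119) since 119 mod 4 = 3, 395 mod 4 = 3; sign now -1
(395/119) = (38/119)   [reduce mod 119]
38 = 2^1·19; (2/119) = +1 since 119 mod 8 = 7, so (38/119) = (+1)^1·(19/119); sign now -1
reciprocity: (19/119) = -1·(119/19) since 19 mod 4 = 3, 119 mod 4 = 3; sign now +1
(119/19) = (5/19)   [reduce mod 19]
reciprocity: (5/19) = +1·(19/5) since 5 mod 4 = 1, 19 mod 4 = 3; sign now +1
(19/5) = (4/5)   [reduce mod 5]
4 = 2^2·1; (2/5) = -1 since 5 mod 8 = 5, so (4/5) = (-1)^2·(1/5); sign now +1
(1/5) = 1; final value = sign = +1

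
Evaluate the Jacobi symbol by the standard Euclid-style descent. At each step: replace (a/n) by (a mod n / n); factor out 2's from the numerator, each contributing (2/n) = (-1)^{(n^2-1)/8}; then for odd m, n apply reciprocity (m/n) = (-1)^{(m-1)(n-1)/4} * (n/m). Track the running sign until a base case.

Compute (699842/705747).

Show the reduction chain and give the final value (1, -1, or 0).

699842 = 2^1·349921; (2/705747) = -1 since 705747 mod 8 = 3, so (699842/705747) = (-1)^1·(349921/705747); sign now -1
reciprocity: (349921/705747) = +1·(705747/349921) since 349921 mod 4 = 1, 705747 mod 4 = 3; sign now -1
(705747/349921) = (5905/349921)   [reduce mod 349921]
reciprocity: (5905/349921) = +1·(349921/5905) since 5905 mod 4 = 1, 349921 mod 4 = 1; sign now -1
(349921/5905) = (1526/5905)   [reduce mod 5905]
1526 = 2^1·763; (2/5905) = +1 since 5905 mod 8 = 1, so (1526/5905) = (+1)^1·(763/5905); sign now -1
reciprocity: (763/5905) = +1·(5905/763) since 763 mod 4 = 3, 5905 mod 4 = 1; sign now -1
(5905/763) = (564/763)   [reduce mod 763]
564 = 2^2·141; (2/763) = -1 since 763 mod 8 = 3, so (564/763) = (-1)^2·(141/763); sign now -1
reciprocity: (141/763) = +1·(763/141) since 141 mod 4 = 1, 763 mod 4 = 3; sign now -1
(763/141) = (58/141)   [reduce mod 141]
58 = 2^1·29; (2/141) = -1 since 141 mod 8 = 5, so (58/141) = (-1)^1·(29/141); sign now +1
reciprocity: (29/141) = +1·(141/29) since 29 mod 4 = 1, 141 mod 4 = 1; sign now +1
(141/29) = (25/29)   [reduce mod 29]
reciprocity: (25/29) = +1·(29/25) since 25 mod 4 = 1, 29 mod 4 = 1; sign now +1
(29/25) = (4/25)   [reduce mod 25]
4 = 2^2·1; (2/25) = +1 since 25 mod 8 = 1, so (4/25) = (+1)^2·(1/25); sign now +1
(1/25) = 1; final value = sign = +1

1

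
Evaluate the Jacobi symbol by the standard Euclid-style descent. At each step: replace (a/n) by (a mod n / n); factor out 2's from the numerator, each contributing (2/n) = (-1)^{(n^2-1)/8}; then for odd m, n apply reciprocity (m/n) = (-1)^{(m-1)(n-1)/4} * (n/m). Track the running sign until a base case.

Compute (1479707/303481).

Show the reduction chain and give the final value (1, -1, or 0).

(1479707/303481) = (265783/303481)   [reduce mod 303481]
reciprocity: (265783/303481) = +1·(303481/265783) since 265783 mod 4 = 3, 303481 mod 4 = 1; sign now +1
(303481/265783) = (37698/265783)   [reduce mod 265783]
37698 = 2^1·18849; (2/265783) = +1 since 265783 mod 8 = 7, so (37698/265783) = (+1)^1·(18849/265783); sign now +1
reciprocity: (18849/265783) = +1·(265783/18849) since 18849 mod 4 = 1, 265783 mod 4 = 3; sign now +1
(265783/18849) = (1897/18849)   [reduce mod 18849]
reciprocity: (1897/18849) = +1·(18849/1897) since 1897 mod 4 = 1, 18849 mod 4 = 1; sign now +1
(18849/1897) = (1776/1897)   [reduce mod 1897]
1776 = 2^4·111; (2/1897) = +1 since 1897 mod 8 = 1, so (1776/1897) = (+1)^4·(111/1897); sign now +1
reciprocity: (111/1897) = +1·(1897/111) since 111 mod 4 = 3, 1897 mod 4 = 1; sign now +1
(1897/111) = (10/111)   [reduce mod 111]
10 = 2^1·5; (2/111) = +1 since 111 mod 8 = 7, so (10/111) = (+1)^1·(5/111); sign now +1
reciprocity: (5/111) = +1·(111/5) since 5 mod 4 = 1, 111 mod 4 = 3; sign now +1
(111/5) = (1/5)   [reduce mod 5]
(1/5) = 1; final value = sign = +1

1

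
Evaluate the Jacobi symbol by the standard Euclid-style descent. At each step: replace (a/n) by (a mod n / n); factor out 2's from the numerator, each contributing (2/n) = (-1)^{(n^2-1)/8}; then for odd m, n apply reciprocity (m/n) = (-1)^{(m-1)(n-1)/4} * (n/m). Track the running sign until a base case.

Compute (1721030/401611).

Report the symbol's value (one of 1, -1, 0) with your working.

-1

(1721030/401611) = (114586/401611)   [reduce mod 401611]
114586 = 2^1·57293; (2/401611) = -1 since 401611 mod 8 = 3, so (114586/401611) = (-1)^1·(57293/401611); sign now -1
reciprocity: (57293/401611) = +1·(401611/57293) since 57293 mod 4 = 1, 401611 mod 4 = 3; sign now -1
(401611/57293) = (560/57293)   [reduce mod 57293]
560 = 2^4·35; (2/57293) = -1 since 57293 mod 8 = 5, so (560/57293) = (-1)^4·(35/57293); sign now -1
reciprocity: (35/57293) = +1·(57293/35) since 35 mod 4 = 3, 57293 mod 4 = 1; sign now -1
(57293/35) = (33/35)   [reduce mod 35]
reciprocity: (33/35) = +1·(35/33) since 33 mod 4 = 1, 35 mod 4 = 3; sign now -1
(35/33) = (2/33)   [reduce mod 33]
2 = 2^1·1; (2/33) = +1 since 33 mod 8 = 1, so (2/33) = (+1)^1·(1/33); sign now -1
(1/33) = 1; final value = sign = -1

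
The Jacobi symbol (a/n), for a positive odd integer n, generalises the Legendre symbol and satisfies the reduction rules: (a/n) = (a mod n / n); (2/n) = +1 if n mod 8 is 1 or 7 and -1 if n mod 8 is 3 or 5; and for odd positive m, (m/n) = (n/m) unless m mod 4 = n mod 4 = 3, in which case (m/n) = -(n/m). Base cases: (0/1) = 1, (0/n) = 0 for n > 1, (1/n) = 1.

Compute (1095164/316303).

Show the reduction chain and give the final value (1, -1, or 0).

(1095164/316303) = (146255/316303)   [reduce mod 316303]
reciprocity: (146255/316303) = -1·(316303/146255) since 146255 mod 4 = 3, 316303 mod 4 = 3; sign now -1
(316303/146255) = (23793/146255)   [reduce mod 146255]
reciprocity: (23793/146255) = +1·(146255/23793) since 23793 mod 4 = 1, 146255 mod 4 = 3; sign now -1
(146255/23793) = (3497/23793)   [reduce mod 23793]
reciprocity: (3497/23793) = +1·(23793/3497) since 3497 mod 4 = 1, 23793 mod 4 = 1; sign now -1
(23793/3497) = (2811/3497)   [reduce mod 3497]
reciprocity: (2811/3497) = +1·(3497/2811) since 2811 mod 4 = 3, 3497 mod 4 = 1; sign now -1
(3497/2811) = (686/2811)   [reduce mod 2811]
686 = 2^1·343; (2/2811) = -1 since 2811 mod 8 = 3, so (686/2811) = (-1)^1·(343/2811); sign now +1
reciprocity: (343/2811) = -1·(2811/343) since 343 mod 4 = 3, 2811 mod 4 = 3; sign now -1
(2811/343) = (67/343)   [reduce mod 343]
reciprocity: (67/343) = -1·(343/67) since 67 mod 4 = 3, 343 mod 4 = 3; sign now +1
(343/67) = (8/67)   [reduce mod 67]
8 = 2^3·1; (2/67) = -1 since 67 mod 8 = 3, so (8/67) = (-1)^3·(1/67); sign now -1
(1/67) = 1; final value = sign = -1

-1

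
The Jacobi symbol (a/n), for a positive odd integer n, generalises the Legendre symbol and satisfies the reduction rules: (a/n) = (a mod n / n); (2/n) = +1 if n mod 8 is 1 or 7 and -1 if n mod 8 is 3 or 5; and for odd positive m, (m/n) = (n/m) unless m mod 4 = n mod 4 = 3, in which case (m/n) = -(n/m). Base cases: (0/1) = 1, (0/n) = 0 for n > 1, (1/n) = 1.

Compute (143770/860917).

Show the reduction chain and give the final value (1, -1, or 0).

factor out 2^1: 143770 = 2^1·71885; with 860917 mod 8 = 5, (2/860917) = -1; sign now -1; continue with (71885/860917)
flip (71885/860917) -> (860917/71885): both odd, 71885 mod 4 = 1, 860917 mod 4 = 1, so the flip contributes +1; sign now -1
(860917/71885): 860917 mod 71885 = 70182, so (860917/71885) = (70182/71885)
factor out 2^1: 70182 = 2^1·35091; with 71885 mod 8 = 5, (2/71885) = -1; sign now +1; continue with (35091/71885)
flip (35091/71885) -> (71885/35091): both odd, 35091 mod 4 = 3, 71885 mod 4 = 1, so the flip contributes +1; sign now +1
(71885/35091): 71885 mod 35091 = 1703, so (71885/35091) = (1703/35091)
flip (1703/35091) -> (35091/1703): both odd, 1703 mod 4 = 3, 35091 mod 4 = 3, so the flip contributes -1; sign now -1
(35091/1703): 35091 mod 1703 = 1031, so (35091/1703) = (1031/1703)
flip (1031/1703) -> (1703/1031): both odd, 1031 mod 4 = 3, 1703 mod 4 = 3, so the flip contributes -1; sign now +1
(1703/1031): 1703 mod 1031 = 672, so (1703/1031) = (672/1031)
factor out 2^5: 672 = 2^5·21; with 1031 mod 8 = 7, (2/1031) = +1; sign now +1; continue with (21/1031)
flip (21/1031) -> (1031/21): both odd, 21 mod 4 = 1, 1031 mod 4 = 3, so the flip contributes +1; sign now +1
(1031/21): 1031 mod 21 = 2, so (1031/21) = (2/21)
factor out 2^1: 2 = 2^1·1; with 21 mod 8 = 5, (2/21) = -1; sign now -1; continue with (1/21)
reached (1/21) = 1, so the symbol is -1

-1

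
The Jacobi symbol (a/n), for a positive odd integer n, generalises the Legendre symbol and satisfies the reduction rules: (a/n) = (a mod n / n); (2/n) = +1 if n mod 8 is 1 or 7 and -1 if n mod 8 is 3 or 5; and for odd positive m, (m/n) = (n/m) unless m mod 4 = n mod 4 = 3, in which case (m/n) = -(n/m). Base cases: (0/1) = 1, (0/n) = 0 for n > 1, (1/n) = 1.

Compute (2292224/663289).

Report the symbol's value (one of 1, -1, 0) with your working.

(2292224/663289) = (302357/663289)   [reduce mod 663289]
reciprocity: (302357/663289) = +1·(663289/302357) since 302357 mod 4 = 1, 663289 mod 4 = 1; sign now +1
(663289/302357) = (58575/302357)   [reduce mod 302357]
reciprocity: (58575/302357) = +1·(302357/58575) since 58575 mod 4 = 3, 302357 mod 4 = 1; sign now +1
(302357/58575) = (9482/58575)   [reduce mod 58575]
9482 = 2^1·4741; (2/58575) = +1 since 58575 mod 8 = 7, so (9482/58575) = (+1)^1·(4741/58575); sign now +1
reciprocity: (4741/58575) = +1·(58575/4741) since 4741 mod 4 = 1, 58575 mod 4 = 3; sign now +1
(58575/4741) = (1683/4741)   [reduce mod 4741]
reciprocity: (1683/4741) = +1·(4741/1683) since 1683 mod 4 = 3, 4741 mod 4 = 1; sign now +1
(4741/1683) = (1375/1683)   [reduce mod 1683]
reciprocity: (1375/1683) = -1·(1683/1375) since 1375 mod 4 = 3, 1683 mod 4 = 3; sign now -1
(1683/1375) = (308/1375)   [reduce mod 1375]
308 = 2^2·77; (2/1375) = +1 since 1375 mod 8 = 7, so (308/1375) = (+1)^2·(77/1375); sign now -1
reciprocity: (77/1375) = +1·(1375/77) since 77 mod 4 = 1, 1375 mod 4 = 3; sign now -1
(1375/77) = (66/77)   [reduce mod 77]
66 = 2^1·33; (2/77) = -1 since 77 mod 8 = 5, so (66/77) = (-1)^1·(33/77); sign now +1
reciprocity: (33/77) = +1·(77/33) since 33 mod 4 = 1, 77 mod 4 = 1; sign now +1
(77/33) = (11/33)   [reduce mod 33]
reciprocity: (11/33) = +1·(33/11) since 11 mod 4 = 3, 33 mod 4 = 1; sign now +1
(33/11) = (0/11)   [reduce mod 11]
(0/11) = 0   [gcd(a, n) > 1]; final value = 0

0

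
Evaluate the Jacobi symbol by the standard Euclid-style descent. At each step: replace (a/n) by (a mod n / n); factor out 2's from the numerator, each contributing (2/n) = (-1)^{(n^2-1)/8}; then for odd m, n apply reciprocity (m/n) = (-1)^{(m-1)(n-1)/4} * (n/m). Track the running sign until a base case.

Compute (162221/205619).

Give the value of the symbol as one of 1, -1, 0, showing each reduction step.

1

flip (162221/205619) -> (205619/162221): both odd, 162221 mod 4 = 1, 205619 mod 4 = 3, so the flip contributes +1; sign now +1
(205619/162221): 205619 mod 162221 = 43398, so (205619/162221) = (43398/162221)
factor out 2^1: 43398 = 2^1·21699; with 162221 mod 8 = 5, (2/162221) = -1; sign now -1; continue with (21699/162221)
flip (21699/162221) -> (162221/21699): both odd, 21699 mod 4 = 3, 162221 mod 4 = 1, so the flip contributes +1; sign now -1
(162221/21699): 162221 mod 21699 = 10328, so (162221/21699) = (10328/21699)
factor out 2^3: 10328 = 2^3·1291; with 21699 mod 8 = 3, (2/21699) = -1; sign now +1; continue with (1291/21699)
flip (1291/21699) -> (21699/1291): both odd, 1291 mod 4 = 3, 21699 mod 4 = 3, so the flip contributes -1; sign now -1
(21699/1291): 21699 mod 1291 = 1043, so (21699/1291) = (1043/1291)
flip (1043/1291) -> (1291/1043): both odd, 1043 mod 4 = 3, 1291 mod 4 = 3, so the flip contributes -1; sign now +1
(1291/1043): 1291 mod 1043 = 248, so (1291/1043) = (248/1043)
factor out 2^3: 248 = 2^3·31; with 1043 mod 8 = 3, (2/1043) = -1; sign now -1; continue with (31/1043)
flip (31/1043) -> (1043/31): both odd, 31 mod 4 = 3, 1043 mod 4 = 3, so the flip contributes -1; sign now +1
(1043/31): 1043 mod 31 = 20, so (1043/31) = (20/31)
factor out 2^2: 20 = 2^2·5; with 31 mod 8 = 7, (2/31) = +1; sign now +1; continue with (5/31)
flip (5/31) -> (31/5): both odd, 5 mod 4 = 1, 31 mod 4 = 3, so the flip contributes +1; sign now +1
(31/5): 31 mod 5 = 1, so (31/5) = (1/5)
reached (1/5) = 1, so the symbol is +1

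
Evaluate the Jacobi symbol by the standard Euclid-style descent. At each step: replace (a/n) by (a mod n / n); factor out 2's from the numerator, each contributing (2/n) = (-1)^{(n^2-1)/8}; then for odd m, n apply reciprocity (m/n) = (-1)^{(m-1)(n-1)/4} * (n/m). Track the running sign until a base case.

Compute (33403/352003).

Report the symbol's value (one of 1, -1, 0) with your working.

flip (33403/352003) -> (352003/33403): both odd, 33403 mod 4 = 3, 352003 mod 4 = 3, so the flip contributes -1; sign now -1
(352003/33403): 352003 mod 33403 = 17973, so (352003/33403) = (17973/33403)
flip (17973/33403) -> (33403/17973): both odd, 17973 mod 4 = 1, 33403 mod 4 = 3, so the flip contributes +1; sign now -1
(33403/17973): 33403 mod 17973 = 15430, so (33403/17973) = (15430/17973)
factor out 2^1: 15430 = 2^1·7715; with 17973 mod 8 = 5, (2/17973) = -1; sign now +1; continue with (7715/17973)
flip (7715/17973) -> (17973/7715): both odd, 7715 mod 4 = 3, 17973 mod 4 = 1, so the flip contributes +1; sign now +1
(17973/7715): 17973 mod 7715 = 2543, so (17973/7715) = (2543/7715)
flip (2543/7715) -> (7715/2543): both odd, 2543 mod 4 = 3, 7715 mod 4 = 3, so the flip contributes -1; sign now -1
(7715/2543): 7715 mod 2543 = 86, so (7715/2543) = (86/2543)
factor out 2^1: 86 = 2^1·43; with 2543 mod 8 = 7, (2/2543) = +1; sign now -1; continue with (43/2543)
flip (43/2543) -> (2543/43): both odd, 43 mod 4 = 3, 2543 mod 4 = 3, so the flip contributes -1; sign now +1
(2543/43): 2543 mod 43 = 6, so (2543/43) = (6/43)
factor out 2^1: 6 = 2^1·3; with 43 mod 8 = 3, (2/43) = -1; sign now -1; continue with (3/43)
flip (3/43) -> (43/3): both odd, 3 mod 4 = 3, 43 mod 4 = 3, so the flip contributes -1; sign now +1
(43/3): 43 mod 3 = 1, so (43/3) = (1/3)
reached (1/3) = 1, so the symbol is +1

1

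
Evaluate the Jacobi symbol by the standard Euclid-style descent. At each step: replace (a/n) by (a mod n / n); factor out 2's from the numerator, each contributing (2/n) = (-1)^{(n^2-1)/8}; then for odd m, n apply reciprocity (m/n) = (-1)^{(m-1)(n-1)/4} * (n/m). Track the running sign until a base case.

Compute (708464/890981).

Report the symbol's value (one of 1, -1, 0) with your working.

708464 = 2^4·44279; (2/890981) = -1 since 890981 mod 8 = 5, so (708464/890981) = (-1)^4·(44279/890981); sign now +1
reciprocity: (44279/890981) = +1·(890981/44279) since 44279 mod 4 = 3, 890981 mod 4 = 1; sign now +1
(890981/44279) = (5401/44279)   [reduce mod 44279]
reciprocity: (5401/44279) = +1·(44279/5401) since 5401 mod 4 = 1, 44279 mod 4 = 3; sign now +1
(44279/5401) = (1071/5401)   [reduce mod 5401]
reciprocity: (1071/5401) = +1·(5401/1071) since 1071 mod 4 = 3, 5401 mod 4 = 1; sign now +1
(5401/1071) = (46/1071)   [reduce mod 1071]
46 = 2^1·23; (2/1071) = +1 since 1071 mod 8 = 7, so (46/1071) = (+1)^1·(23/1071); sign now +1
reciprocity: (23/1071) = -1·(1071/23) since 23 mod 4 = 3, 1071 mod 4 = 3; sign now -1
(1071/23) = (13/23)   [reduce mod 23]
reciprocity: (13/23) = +1·(23/13) since 13 mod 4 = 1, 23 mod 4 = 3; sign now -1
(23/13) = (10/13)   [reduce mod 13]
10 = 2^1·5; (2/13) = -1 since 13 mod 8 = 5, so (10/13) = (-1)^1·(5/13); sign now +1
reciprocity: (5/13) = +1·(13/5) since 5 mod 4 = 1, 13 mod 4 = 1; sign now +1
(13/5) = (3/5)   [reduce mod 5]
reciprocity: (3/5) = +1·(5/3) since 3 mod 4 = 3, 5 mod 4 = 1; sign now +1
(5/3) = (2/3)   [reduce mod 3]
2 = 2^1·1; (2/3) = -1 since 3 mod 8 = 3, so (2/3) = (-1)^1·(1/3); sign now -1
(1/3) = 1; final value = sign = -1

-1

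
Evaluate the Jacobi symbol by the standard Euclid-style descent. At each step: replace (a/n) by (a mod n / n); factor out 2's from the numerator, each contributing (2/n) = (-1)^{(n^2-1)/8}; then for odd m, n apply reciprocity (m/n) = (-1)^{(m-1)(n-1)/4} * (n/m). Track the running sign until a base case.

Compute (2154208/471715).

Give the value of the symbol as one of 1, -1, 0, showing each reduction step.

1

(2154208/471715): 2154208 mod 471715 = 267348, so (2154208/471715) = (267348/471715)
factor out 2^2: 267348 = 2^2·66837; with 471715 mod 8 = 3, (2/471715) = -1; sign now +1; continue with (66837/471715)
flip (66837/471715) -> (471715/66837): both odd, 66837 mod 4 = 1, 471715 mod 4 = 3, so the flip contributes +1; sign now +1
(471715/66837): 471715 mod 66837 = 3856, so (471715/66837) = (3856/66837)
factor out 2^4: 3856 = 2^4·241; with 66837 mod 8 = 5, (2/66837) = -1; sign now +1; continue with (241/66837)
flip (241/66837) -> (66837/241): both odd, 241 mod 4 = 1, 66837 mod 4 = 1, so the flip contributes +1; sign now +1
(66837/241): 66837 mod 241 = 80, so (66837/241) = (80/241)
factor out 2^4: 80 = 2^4·5; with 241 mod 8 = 1, (2/241) = +1; sign now +1; continue with (5/241)
flip (5/241) -> (241/5): both odd, 5 mod 4 = 1, 241 mod 4 = 1, so the flip contributes +1; sign now +1
(241/5): 241 mod 5 = 1, so (241/5) = (1/5)
reached (1/5) = 1, so the symbol is +1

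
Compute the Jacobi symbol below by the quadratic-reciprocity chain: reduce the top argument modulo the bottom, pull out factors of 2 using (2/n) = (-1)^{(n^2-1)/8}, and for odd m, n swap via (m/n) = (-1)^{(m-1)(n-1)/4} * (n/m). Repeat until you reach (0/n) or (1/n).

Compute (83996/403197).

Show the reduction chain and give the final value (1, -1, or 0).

1

83996 = 2^2·20999; (2/403197) = -1 since 403197 mod 8 = 5, so (83996/403197) = (-1)^2·(20999/403197); sign now +1
reciprocity: (20999/403197) = +1·(403197/20999) since 20999 mod 4 = 3, 403197 mod 4 = 1; sign now +1
(403197/20999) = (4216/20999)   [reduce mod 20999]
4216 = 2^3·527; (2/20999) = +1 since 20999 mod 8 = 7, so (4216/20999) = (+1)^3·(527/20999); sign now +1
reciprocity: (527/20999) = -1·(20999/527) since 527 mod 4 = 3, 20999 mod 4 = 3; sign now -1
(20999/527) = (446/527)   [reduce mod 527]
446 = 2^1·223; (2/527) = +1 since 527 mod 8 = 7, so (446/527) = (+1)^1·(223/527); sign now -1
reciprocity: (223/527) = -1·(527/223) since 223 mod 4 = 3, 527 mod 4 = 3; sign now +1
(527/223) = (81/223)   [reduce mod 223]
reciprocity: (81/223) = +1·(223/81) since 81 mod 4 = 1, 223 mod 4 = 3; sign now +1
(223/81) = (61/81)   [reduce mod 81]
reciprocity: (61/81) = +1·(81/61) since 61 mod 4 = 1, 81 mod 4 = 1; sign now +1
(81/61) = (20/61)   [reduce mod 61]
20 = 2^2·5; (2/61) = -1 since 61 mod 8 = 5, so (20/61) = (-1)^2·(5/61); sign now +1
reciprocity: (5/61) = +1·(61/5) since 5 mod 4 = 1, 61 mod 4 = 1; sign now +1
(61/5) = (1/5)   [reduce mod 5]
(1/5) = 1; final value = sign = +1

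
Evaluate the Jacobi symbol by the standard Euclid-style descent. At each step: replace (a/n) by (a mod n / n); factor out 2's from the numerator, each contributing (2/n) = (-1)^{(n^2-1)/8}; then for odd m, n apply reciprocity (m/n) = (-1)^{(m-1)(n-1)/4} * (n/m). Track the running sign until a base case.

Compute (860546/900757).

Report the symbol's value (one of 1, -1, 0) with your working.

-1

860546 = 2^1·430273; (2/900757) = -1 since 900757 mod 8 = 5, so (860546/900757) = (-1)^1·(430273/900757); sign now -1
reciprocity: (430273/900757) = +1·(900757/430273) since 430273 mod 4 = 1, 900757 mod 4 = 1; sign now -1
(900757/430273) = (40211/430273)   [reduce mod 430273]
reciprocity: (40211/430273) = +1·(430273/40211) since 40211 mod 4 = 3, 430273 mod 4 = 1; sign now -1
(430273/40211) = (28163/40211)   [reduce mod 40211]
reciprocity: (28163/40211) = -1·(40211/28163) since 28163 mod 4 = 3, 40211 mod 4 = 3; sign now +1
(40211/28163) = (12048/28163)   [reduce mod 28163]
12048 = 2^4·753; (2/28163) = -1 since 28163 mod 8 = 3, so (12048/28163) = (-1)^4·(753/28163); sign now +1
reciprocity: (753/28163) = +1·(28163/753) since 753 mod 4 = 1, 28163 mod 4 = 3; sign now +1
(28163/753) = (302/753)   [reduce mod 753]
302 = 2^1·151; (2/753) = +1 since 753 mod 8 = 1, so (302/753) = (+1)^1·(151/753); sign now +1
reciprocity: (151/753) = +1·(753/151) since 151 mod 4 = 3, 753 mod 4 = 1; sign now +1
(753/151) = (149/151)   [reduce mod 151]
reciprocity: (149/151) = +1·(151/149) since 149 mod 4 = 1, 151 mod 4 = 3; sign now +1
(151/149) = (2/149)   [reduce mod 149]
2 = 2^1·1; (2/149) = -1 since 149 mod 8 = 5, so (2/149) = (-1)^1·(1/149); sign now -1
(1/149) = 1; final value = sign = -1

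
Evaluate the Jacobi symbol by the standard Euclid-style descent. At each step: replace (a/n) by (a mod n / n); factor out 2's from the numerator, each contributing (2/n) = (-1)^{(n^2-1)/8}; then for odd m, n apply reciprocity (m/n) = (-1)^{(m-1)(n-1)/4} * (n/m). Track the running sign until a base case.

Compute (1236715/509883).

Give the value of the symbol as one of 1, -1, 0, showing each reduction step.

(1236715/509883) = (216949/509883)   [reduce mod 509883]
reciprocity: (216949/509883) = +1·(509883/216949) since 216949 mod 4 = 1, 509883 mod 4 = 3; sign now +1
(509883/216949) = (75985/216949)   [reduce mod 216949]
reciprocity: (75985/216949) = +1·(216949/75985) since 75985 mod 4 = 1, 216949 mod 4 = 1; sign now +1
(216949/75985) = (64979/75985)   [reduce mod 75985]
reciprocity: (64979/75985) = +1·(75985/64979) since 64979 mod 4 = 3, 75985 mod 4 = 1; sign now +1
(75985/64979) = (11006/64979)   [reduce mod 64979]
11006 = 2^1·5503; (2/64979) = -1 since 64979 mod 8 = 3, so (11006/64979) = (-1)^1·(5503/64979); sign now -1
reciprocity: (5503/64979) = -1·(64979/5503) since 5503 mod 4 = 3, 64979 mod 4 = 3; sign now +1
(64979/5503) = (4446/5503)   [reduce mod 5503]
4446 = 2^1·2223; (2/5503) = +1 since 5503 mod 8 = 7, so (4446/5503) = (+1)^1·(2223/5503); sign now +1
reciprocity: (2223/5503) = -1·(5503/2223) since 2223 mod 4 = 3, 5503 mod 4 = 3; sign now -1
(5503/2223) = (1057/2223)   [reduce mod 2223]
reciprocity: (1057/2223) = +1·(2223/1057) since 1057 mod 4 = 1, 2223 mod 4 = 3; sign now -1
(2223/1057) = (109/1057)   [reduce mod 1057]
reciprocity: (109/1057) = +1·(1057/109) since 109 mod 4 = 1, 1057 mod 4 = 1; sign now -1
(1057/109) = (76/109)   [reduce mod 109]
76 = 2^2·19; (2/109) = -1 since 109 mod 8 = 5, so (76/109) = (-1)^2·(19/109); sign now -1
reciprocity: (19/109) = +1·(109/19) since 19 mod 4 = 3, 109 mod 4 = 1; sign now -1
(109/19) = (14/19)   [reduce mod 19]
14 = 2^1·7; (2/19) = -1 since 19 mod 8 = 3, so (14/19) = (-1)^1·(7/19); sign now +1
reciprocity: (7/19) = -1·(19/7) since 7 mod 4 = 3, 19 mod 4 = 3; sign now -1
(19/7) = (5/7)   [reduce mod 7]
reciprocity: (5/7) = +1·(7/5) since 5 mod 4 = 1, 7 mod 4 = 3; sign now -1
(7/5) = (2/5)   [reduce mod 5]
2 = 2^1·1; (2/5) = -1 since 5 mod 8 = 5, so (2/5) = (-1)^1·(1/5); sign now +1
(1/5) = 1; final value = sign = +1

1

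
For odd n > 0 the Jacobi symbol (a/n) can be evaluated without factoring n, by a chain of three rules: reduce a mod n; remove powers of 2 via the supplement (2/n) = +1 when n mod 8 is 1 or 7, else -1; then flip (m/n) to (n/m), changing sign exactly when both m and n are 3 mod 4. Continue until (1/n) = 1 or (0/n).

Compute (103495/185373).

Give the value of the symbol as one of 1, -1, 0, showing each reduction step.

1

flip (103495/185373) -> (185373/103495): both odd, 103495 mod 4 = 3, 185373 mod 4 = 1, so the flip contributes +1; sign now +1
(185373/103495): 185373 mod 103495 = 81878, so (185373/103495) = (81878/103495)
factor out 2^1: 81878 = 2^1·40939; with 103495 mod 8 = 7, (2/103495) = +1; sign now +1; continue with (40939/103495)
flip (40939/103495) -> (103495/40939): both odd, 40939 mod 4 = 3, 103495 mod 4 = 3, so the flip contributes -1; sign now -1
(103495/40939): 103495 mod 40939 = 21617, so (103495/40939) = (21617/40939)
flip (21617/40939) -> (40939/21617): both odd, 21617 mod 4 = 1, 40939 mod 4 = 3, so the flip contributes +1; sign now -1
(40939/21617): 40939 mod 21617 = 19322, so (40939/21617) = (19322/21617)
factor out 2^1: 19322 = 2^1·9661; with 21617 mod 8 = 1, (2/21617) = +1; sign now -1; continue with (9661/21617)
flip (9661/21617) -> (21617/9661): both odd, 9661 mod 4 = 1, 21617 mod 4 = 1, so the flip contributes +1; sign now -1
(21617/9661): 21617 mod 9661 = 2295, so (21617/9661) = (2295/9661)
flip (2295/9661) -> (9661/2295): both odd, 2295 mod 4 = 3, 9661 mod 4 = 1, so the flip contributes +1; sign now -1
(9661/2295): 9661 mod 2295 = 481, so (9661/2295) = (481/2295)
flip (481/2295) -> (2295/481): both odd, 481 mod 4 = 1, 2295 mod 4 = 3, so the flip contributes +1; sign now -1
(2295/481): 2295 mod 481 = 371, so (2295/481) = (371/481)
flip (371/481) -> (481/371): both odd, 371 mod 4 = 3, 481 mod 4 = 1, so the flip contributes +1; sign now -1
(481/371): 481 mod 371 = 110, so (481/371) = (110/371)
factor out 2^1: 110 = 2^1·55; with 371 mod 8 = 3, (2/371) = -1; sign now +1; continue with (55/371)
flip (55/371) -> (371/55): both odd, 55 mod 4 = 3, 371 mod 4 = 3, so the flip contributes -1; sign now -1
(371/55): 371 mod 55 = 41, so (371/55) = (41/55)
flip (41/55) -> (55/41): both odd, 41 mod 4 = 1, 55 mod 4 = 3, so the flip contributes +1; sign now -1
(55/41): 55 mod 41 = 14, so (55/41) = (14/41)
factor out 2^1: 14 = 2^1·7; with 41 mod 8 = 1, (2/41) = +1; sign now -1; continue with (7/41)
flip (7/41) -> (41/7): both odd, 7 mod 4 = 3, 41 mod 4 = 1, so the flip contributes +1; sign now -1
(41/7): 41 mod 7 = 6, so (41/7) = (6/7)
factor out 2^1: 6 = 2^1·3; with 7 mod 8 = 7, (2/7) = +1; sign now -1; continue with (3/7)
flip (3/7) -> (7/3): both odd, 3 mod 4 = 3, 7 mod 4 = 3, so the flip contributes -1; sign now +1
(7/3): 7 mod 3 = 1, so (7/3) = (1/3)
reached (1/3) = 1, so the symbol is +1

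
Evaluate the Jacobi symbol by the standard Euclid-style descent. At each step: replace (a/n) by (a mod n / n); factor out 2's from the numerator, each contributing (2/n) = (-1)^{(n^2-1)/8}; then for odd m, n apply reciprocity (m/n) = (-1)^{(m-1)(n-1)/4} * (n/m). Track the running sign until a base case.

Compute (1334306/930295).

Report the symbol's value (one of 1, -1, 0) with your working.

1

(1334306/930295): 1334306 mod 930295 = 404011, so (1334306/930295) = (404011/930295)
flip (404011/930295) -> (930295/404011): both odd, 404011 mod 4 = 3, 930295 mod 4 = 3, so the flip contributes -1; sign now -1
(930295/404011): 930295 mod 404011 = 122273, so (930295/404011) = (122273/404011)
flip (122273/404011) -> (404011/122273): both odd, 122273 mod 4 = 1, 404011 mod 4 = 3, so the flip contributes +1; sign now -1
(404011/122273): 404011 mod 122273 = 37192, so (404011/122273) = (37192/122273)
factor out 2^3: 37192 = 2^3·4649; with 122273 mod 8 = 1, (2/122273) = +1; sign now -1; continue with (4649/122273)
flip (4649/122273) -> (122273/4649): both odd, 4649 mod 4 = 1, 122273 mod 4 = 1, so the flip contributes +1; sign now -1
(122273/4649): 122273 mod 4649 = 1399, so (122273/4649) = (1399/4649)
flip (1399/4649) -> (4649/1399): both odd, 1399 mod 4 = 3, 4649 mod 4 = 1, so the flip contributes +1; sign now -1
(4649/1399): 4649 mod 1399 = 452, so (4649/1399) = (452/1399)
factor out 2^2: 452 = 2^2·113; with 1399 mod 8 = 7, (2/1399) = +1; sign now -1; continue with (113/1399)
flip (113/1399) -> (1399/113): both odd, 113 mod 4 = 1, 1399 mod 4 = 3, so the flip contributes +1; sign now -1
(1399/113): 1399 mod 113 = 43, so (1399/113) = (43/113)
flip (43/113) -> (113/43): both odd, 43 mod 4 = 3, 113 mod 4 = 1, so the flip contributes +1; sign now -1
(113/43): 113 mod 43 = 27, so (113/43) = (27/43)
flip (27/43) -> (43/27): both odd, 27 mod 4 = 3, 43 mod 4 = 3, so the flip contributes -1; sign now +1
(43/27): 43 mod 27 = 16, so (43/27) = (16/27)
factor out 2^4: 16 = 2^4·1; with 27 mod 8 = 3, (2/27) = -1; sign now +1; continue with (1/27)
reached (1/27) = 1, so the symbol is +1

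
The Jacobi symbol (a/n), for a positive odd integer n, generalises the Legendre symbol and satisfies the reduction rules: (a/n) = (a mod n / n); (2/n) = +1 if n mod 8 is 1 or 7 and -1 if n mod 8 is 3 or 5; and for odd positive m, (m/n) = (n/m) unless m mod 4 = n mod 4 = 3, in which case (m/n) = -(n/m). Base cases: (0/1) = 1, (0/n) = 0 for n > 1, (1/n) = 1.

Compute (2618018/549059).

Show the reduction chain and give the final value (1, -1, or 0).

1

(2618018/549059): 2618018 mod 549059 = 421782, so (2618018/549059) = (421782/549059)
factor out 2^1: 421782 = 2^1·210891; with 549059 mod 8 = 3, (2/549059) = -1; sign now -1; continue with (210891/549059)
flip (210891/549059) -> (549059/210891): both odd, 210891 mod 4 = 3, 549059 mod 4 = 3, so the flip contributes -1; sign now +1
(549059/210891): 549059 mod 210891 = 127277, so (549059/210891) = (127277/210891)
flip (127277/210891) -> (210891/127277): both odd, 127277 mod 4 = 1, 210891 mod 4 = 3, so the flip contributes +1; sign now +1
(210891/127277): 210891 mod 127277 = 83614, so (210891/127277) = (83614/127277)
factor out 2^1: 83614 = 2^1·41807; with 127277 mod 8 = 5, (2/127277) = -1; sign now -1; continue with (41807/127277)
flip (41807/127277) -> (127277/41807): both odd, 41807 mod 4 = 3, 127277 mod 4 = 1, so the flip contributes +1; sign now -1
(127277/41807): 127277 mod 41807 = 1856, so (127277/41807) = (1856/41807)
factor out 2^6: 1856 = 2^6·29; with 41807 mod 8 = 7, (2/41807) = +1; sign now -1; continue with (29/41807)
flip (29/41807) -> (41807/29): both odd, 29 mod 4 = 1, 41807 mod 4 = 3, so the flip contributes +1; sign now -1
(41807/29): 41807 mod 29 = 18, so (41807/29) = (18/29)
factor out 2^1: 18 = 2^1·9; with 29 mod 8 = 5, (2/29) = -1; sign now +1; continue with (9/29)
flip (9/29) -> (29/9): both odd, 9 mod 4 = 1, 29 mod 4 = 1, so the flip contributes +1; sign now +1
(29/9): 29 mod 9 = 2, so (29/9) = (2/9)
factor out 2^1: 2 = 2^1·1; with 9 mod 8 = 1, (2/9) = +1; sign now +1; continue with (1/9)
reached (1/9) = 1, so the symbol is +1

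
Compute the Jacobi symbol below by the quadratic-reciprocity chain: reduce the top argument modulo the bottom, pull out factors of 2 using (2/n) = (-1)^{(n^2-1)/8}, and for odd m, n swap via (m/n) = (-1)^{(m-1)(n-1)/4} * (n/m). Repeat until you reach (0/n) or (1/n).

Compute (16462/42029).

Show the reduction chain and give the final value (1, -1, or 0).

1

factor out 2^1: 16462 = 2^1·8231; with 42029 mod 8 = 5, (2/42029) = -1; sign now -1; continue with (8231/42029)
flip (8231/42029) -> (42029/8231): both odd, 8231 mod 4 = 3, 42029 mod 4 = 1, so the flip contributes +1; sign now -1
(42029/8231): 42029 mod 8231 = 874, so (42029/8231) = (874/8231)
factor out 2^1: 874 = 2^1·437; with 8231 mod 8 = 7, (2/8231) = +1; sign now -1; continue with (437/8231)
flip (437/8231) -> (8231/437): both odd, 437 mod 4 = 1, 8231 mod 4 = 3, so the flip contributes +1; sign now -1
(8231/437): 8231 mod 437 = 365, so (8231/437) = (365/437)
flip (365/437) -> (437/365): both odd, 365 mod 4 = 1, 437 mod 4 = 1, so the flip contributes +1; sign now -1
(437/365): 437 mod 365 = 72, so (437/365) = (72/365)
factor out 2^3: 72 = 2^3·9; with 365 mod 8 = 5, (2/365) = -1; sign now +1; continue with (9/365)
flip (9/365) -> (365/9): both odd, 9 mod 4 = 1, 365 mod 4 = 1, so the flip contributes +1; sign now +1
(365/9): 365 mod 9 = 5, so (365/9) = (5/9)
flip (5/9) -> (9/5): both odd, 5 mod 4 = 1, 9 mod 4 = 1, so the flip contributes +1; sign now +1
(9/5): 9 mod 5 = 4, so (9/5) = (4/5)
factor out 2^2: 4 = 2^2·1; with 5 mod 8 = 5, (2/5) = -1; sign now +1; continue with (1/5)
reached (1/5) = 1, so the symbol is +1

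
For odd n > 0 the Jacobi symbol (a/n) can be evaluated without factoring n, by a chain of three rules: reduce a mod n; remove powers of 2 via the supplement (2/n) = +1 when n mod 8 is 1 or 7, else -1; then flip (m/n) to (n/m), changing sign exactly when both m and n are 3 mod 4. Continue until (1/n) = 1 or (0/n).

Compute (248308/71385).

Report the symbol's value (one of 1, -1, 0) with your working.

1

(248308/71385) = (34153/71385)   [reduce mod 71385]
reciprocity: (34153/71385) = +1·(71385/34153) since 34153 mod 4 = 1, 71385 mod 4 = 1; sign now +1
(71385/34153) = (3079/34153)   [reduce mod 34153]
reciprocity: (3079/34153) = +1·(34153/3079) since 3079 mod 4 = 3, 34153 mod 4 = 1; sign now +1
(34153/3079) = (284/3079)   [reduce mod 3079]
284 = 2^2·71; (2/3079) = +1 since 3079 mod 8 = 7, so (284/3079) = (+1)^2·(71/3079); sign now +1
reciprocity: (71/3079) = -1·(3079/71) since 71 mod 4 = 3, 3079 mod 4 = 3; sign now -1
(3079/71) = (26/71)   [reduce mod 71]
26 = 2^1·13; (2/71) = +1 since 71 mod 8 = 7, so (26/71) = (+1)^1·(13/71); sign now -1
reciprocity: (13/71) = +1·(71/13) since 13 mod 4 = 1, 71 mod 4 = 3; sign now -1
(71/13) = (6/13)   [reduce mod 13]
6 = 2^1·3; (2/13) = -1 since 13 mod 8 = 5, so (6/13) = (-1)^1·(3/13); sign now +1
reciprocity: (3/13) = +1·(13/3) since 3 mod 4 = 3, 13 mod 4 = 1; sign now +1
(13/3) = (1/3)   [reduce mod 3]
(1/3) = 1; final value = sign = +1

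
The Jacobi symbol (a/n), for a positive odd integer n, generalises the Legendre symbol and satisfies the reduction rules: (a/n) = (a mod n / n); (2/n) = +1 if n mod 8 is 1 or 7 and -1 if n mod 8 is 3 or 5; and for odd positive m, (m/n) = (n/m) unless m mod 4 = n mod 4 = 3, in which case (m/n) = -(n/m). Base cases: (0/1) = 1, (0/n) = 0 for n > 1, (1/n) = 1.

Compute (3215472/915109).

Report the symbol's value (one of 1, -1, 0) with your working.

(3215472/915109) = (470145/915109)   [reduce mod 915109]
reciprocity: (470145/915109) = +1·(915109/470145) since 470145 mod 4 = 1, 915109 mod 4 = 1; sign now +1
(915109/470145) = (444964/470145)   [reduce mod 470145]
444964 = 2^2·111241; (2/470145) = +1 since 470145 mod 8 = 1, so (444964/470145) = (+1)^2·(111241/470145); sign now +1
reciprocity: (111241/470145) = +1·(470145/111241) since 111241 mod 4 = 1, 470145 mod 4 = 1; sign now +1
(470145/111241) = (25181/111241)   [reduce mod 111241]
reciprocity: (25181/111241) = +1·(111241/25181) since 25181 mod 4 = 1, 111241 mod 4 = 1; sign now +1
(111241/25181) = (10517/25181)   [reduce mod 25181]
reciprocity: (10517/25181) = +1·(25181/10517) since 10517 mod 4 = 1, 25181 mod 4 = 1; sign now +1
(25181/10517) = (4147/10517)   [reduce mod 10517]
reciprocity: (4147/10517) = +1·(10517/4147) since 4147 mod 4 = 3, 10517 mod 4 = 1; sign now +1
(10517/4147) = (2223/4147)   [reduce mod 4147]
reciprocity: (2223/4147) = -1·(4147/2223) since 2223 mod 4 = 3, 4147 mod 4 = 3; sign now -1
(4147/2223) = (1924/2223)   [reduce mod 2223]
1924 = 2^2·481; (2/2223) = +1 since 2223 mod 8 = 7, so (1924/2223) = (+1)^2·(481/2223); sign now -1
reciprocity: (481/2223) = +1·(2223/481) since 481 mod 4 = 1, 2223 mod 4 = 3; sign now -1
(2223/481) = (299/481)   [reduce mod 481]
reciprocity: (299/481) = +1·(481/299) since 299 mod 4 = 3, 481 mod 4 = 1; sign now -1
(481/299) = (182/299)   [reduce mod 299]
182 = 2^1·91; (2/299) = -1 since 299 mod 8 = 3, so (182/299) = (-1)^1·(91/299); sign now +1
reciprocity: (91/299) = -1·(299/91) since 91 mod 4 = 3, 299 mod 4 = 3; sign now -1
(299/91) = (26/91)   [reduce mod 91]
26 = 2^1·13; (2/91) = -1 since 91 mod 8 = 3, so (26/91) = (-1)^1·(13/91); sign now +1
reciprocity: (13/91) = +1·(91/13) since 13 mod 4 = 1, 91 mod 4 = 3; sign now +1
(91/13) = (0/13)   [reduce mod 13]
(0/13) = 0   [gcd(a, n) > 1]; final value = 0

0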